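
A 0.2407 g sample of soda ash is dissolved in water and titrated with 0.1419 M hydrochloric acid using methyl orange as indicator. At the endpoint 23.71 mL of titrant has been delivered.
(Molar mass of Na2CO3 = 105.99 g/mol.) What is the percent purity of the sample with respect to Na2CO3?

74.08 %

Na2CO3 + 2 HCl → 2 NaCl + H2O + CO2
n(HCl) = 0.02371 L × 0.1419 mol/L = 3.364 × 10^-3 mol
From the 1:2 ratio, n(Na2CO3) = 1/2 × 3.364 × 10^-3 = 1.682 × 10^-3 mol
mass of Na2CO3 = 1.682 × 10^-3 × 105.99 g/mol = 0.1783 g
% Na2CO3 = 0.1783 / 0.2407 × 100 = 74.08 %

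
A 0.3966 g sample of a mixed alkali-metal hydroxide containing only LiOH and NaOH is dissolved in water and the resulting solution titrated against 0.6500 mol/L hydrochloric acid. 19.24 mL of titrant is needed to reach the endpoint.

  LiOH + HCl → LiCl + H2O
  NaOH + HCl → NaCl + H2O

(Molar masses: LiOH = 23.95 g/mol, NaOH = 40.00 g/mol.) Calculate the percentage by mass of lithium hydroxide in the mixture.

38.99 %

n(HCl) = 0.01924 × 0.6500 = 0.01251 mol
Let x = n(LiOH), y = n(NaOH).
Titrant: 1x + 1y = 0.01251;  mass: 23.95x + 40.00y = 0.3966
Solving, x = 6.457 × 10^-3 mol, y = 6.049 × 10^-3 mol
mass of LiOH = 6.457 × 10^-3 × 23.95 = 0.1547 g
% LiOH = 0.1547 / 0.3966 × 100 = 38.99 %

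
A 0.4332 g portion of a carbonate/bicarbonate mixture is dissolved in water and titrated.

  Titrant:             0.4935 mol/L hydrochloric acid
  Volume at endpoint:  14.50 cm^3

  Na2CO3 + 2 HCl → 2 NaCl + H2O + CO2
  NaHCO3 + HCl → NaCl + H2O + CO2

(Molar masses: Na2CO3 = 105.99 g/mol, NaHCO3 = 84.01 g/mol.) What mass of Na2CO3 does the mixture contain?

0.2870 g

n(HCl) = 0.01450 × 0.4935 = 7.156 × 10^-3 mol
Let x = n(Na2CO3), y = n(NaHCO3).
Titrant: 2x + 1y = 7.156 × 10^-3;  mass: 105.99x + 84.01y = 0.4332
Solving, x = 2.708 × 10^-3 mol, y = 1.740 × 10^-3 mol
mass of Na2CO3 = 2.708 × 10^-3 × 105.99 = 0.2870 g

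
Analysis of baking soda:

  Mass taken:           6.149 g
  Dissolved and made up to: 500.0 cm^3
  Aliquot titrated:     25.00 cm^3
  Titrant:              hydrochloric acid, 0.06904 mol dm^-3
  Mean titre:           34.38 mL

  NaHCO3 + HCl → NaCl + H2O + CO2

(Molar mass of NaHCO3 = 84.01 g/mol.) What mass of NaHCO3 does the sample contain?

n(HCl) per titration = 0.03438 × 0.06904 = 2.374 × 10^-3 mol
n(NaHCO3) in each aliquot = 2.374 × 10^-3 mol (1:1 ratio)
n(NaHCO3) in the whole flask = 2.374 × 10^-3 × 500.0/25.00 = 0.04747 mol
mass of NaHCO3 = 0.04747 × 84.01 = 3.988 g

3.988 g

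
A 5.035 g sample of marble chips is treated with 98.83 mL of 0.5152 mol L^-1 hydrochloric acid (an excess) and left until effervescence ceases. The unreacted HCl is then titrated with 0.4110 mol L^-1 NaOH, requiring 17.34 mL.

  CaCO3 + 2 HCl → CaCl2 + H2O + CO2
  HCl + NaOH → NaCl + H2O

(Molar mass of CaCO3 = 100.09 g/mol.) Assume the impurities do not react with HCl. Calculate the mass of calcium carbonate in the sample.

n(HCl) added = 0.09883 × 0.5152 = 0.05092 mol
n(NaOH) used in back-titration = 0.01734 × 0.4110 = 7.127 × 10^-3 mol
n(HCl) left over = 7.127 × 10^-3 mol (1:1 ratio)
n(HCl) consumed by analyte = 0.05092 − 7.127 × 10^-3 = 0.04379 mol
From the 1:2 ratio, n(CaCO3) = 1/2 × 0.04379 = 0.02190 mol
mass of CaCO3 = 0.02190 × 100.09 = 2.191 g

2.191 g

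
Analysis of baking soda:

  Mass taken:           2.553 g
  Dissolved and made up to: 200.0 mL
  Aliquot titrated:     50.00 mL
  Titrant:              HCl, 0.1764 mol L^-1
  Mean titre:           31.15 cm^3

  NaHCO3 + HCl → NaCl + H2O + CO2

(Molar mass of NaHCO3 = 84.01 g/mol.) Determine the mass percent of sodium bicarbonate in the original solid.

72.33 %

n(HCl) per titration = 0.03115 × 0.1764 = 5.495 × 10^-3 mol
n(NaHCO3) in each aliquot = 5.495 × 10^-3 mol (1:1 ratio)
n(NaHCO3) in the whole flask = 5.495 × 10^-3 × 200.0/50.00 = 0.02198 mol
mass of NaHCO3 = 0.02198 × 84.01 = 1.846 g
% NaHCO3 = 1.846 / 2.553 × 100 = 72.33 %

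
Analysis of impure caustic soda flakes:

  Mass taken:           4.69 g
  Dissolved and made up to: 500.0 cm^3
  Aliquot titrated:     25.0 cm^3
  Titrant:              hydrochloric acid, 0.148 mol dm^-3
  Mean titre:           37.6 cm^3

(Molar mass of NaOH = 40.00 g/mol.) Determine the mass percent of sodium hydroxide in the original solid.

94.9 %

NaOH + HCl → NaCl + H2O
n(HCl) per titration = 0.0376 × 0.148 = 5.56 × 10^-3 mol
n(NaOH) in each aliquot = 5.56 × 10^-3 mol (1:1 ratio)
n(NaOH) in the whole flask = 5.56 × 10^-3 × 500.0/25.0 = 0.111 mol
mass of NaOH = 0.111 × 40.00 = 4.45 g
% NaOH = 4.45 / 4.69 × 100 = 94.9 %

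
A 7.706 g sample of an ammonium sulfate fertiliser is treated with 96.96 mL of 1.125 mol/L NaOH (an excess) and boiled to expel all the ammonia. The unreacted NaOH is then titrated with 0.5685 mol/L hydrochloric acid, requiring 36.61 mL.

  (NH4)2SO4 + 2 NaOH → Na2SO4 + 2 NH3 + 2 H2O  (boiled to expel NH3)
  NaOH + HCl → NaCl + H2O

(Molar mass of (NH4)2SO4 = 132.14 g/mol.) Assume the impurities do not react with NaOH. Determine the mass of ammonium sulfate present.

n(NaOH) added = 0.09696 × 1.125 = 0.1091 mol
n(HCl) used in back-titration = 0.03661 × 0.5685 = 0.02081 mol
n(NaOH) left over = 0.02081 mol (1:1 ratio)
n(NaOH) consumed by analyte = 0.1091 − 0.02081 = 0.08827 mol
From the 1:2 ratio, n((NH4)2SO4) = 1/2 × 0.08827 = 0.04413 mol
mass of (NH4)2SO4 = 0.04413 × 132.14 = 5.832 g

5.832 g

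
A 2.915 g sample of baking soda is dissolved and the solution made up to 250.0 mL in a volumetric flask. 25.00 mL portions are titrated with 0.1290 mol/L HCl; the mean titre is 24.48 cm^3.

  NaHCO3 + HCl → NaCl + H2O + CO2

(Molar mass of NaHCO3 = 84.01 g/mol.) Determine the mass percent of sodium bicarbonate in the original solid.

91.01 %

n(HCl) per titration = 0.02448 × 0.1290 = 3.158 × 10^-3 mol
n(NaHCO3) in each aliquot = 3.158 × 10^-3 mol (1:1 ratio)
n(NaHCO3) in the whole flask = 3.158 × 10^-3 × 250.0/25.00 = 0.03158 mol
mass of NaHCO3 = 0.03158 × 84.01 = 2.653 g
% NaHCO3 = 2.653 / 2.915 × 100 = 91.01 %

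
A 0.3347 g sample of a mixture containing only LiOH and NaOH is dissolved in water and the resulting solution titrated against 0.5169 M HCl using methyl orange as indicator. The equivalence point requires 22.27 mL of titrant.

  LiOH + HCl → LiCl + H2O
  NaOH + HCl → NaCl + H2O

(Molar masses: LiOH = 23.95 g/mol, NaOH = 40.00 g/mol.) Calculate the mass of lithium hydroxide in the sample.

n(HCl) = 0.02227 × 0.5169 = 0.01151 mol
Let x = n(LiOH), y = n(NaOH).
Titrant: 1x + 1y = 0.01151;  mass: 23.95x + 40.00y = 0.3347
Solving, x = 7.835 × 10^-3 mol, y = 3.676 × 10^-3 mol
mass of LiOH = 7.835 × 10^-3 × 23.95 = 0.1877 g

0.1877 g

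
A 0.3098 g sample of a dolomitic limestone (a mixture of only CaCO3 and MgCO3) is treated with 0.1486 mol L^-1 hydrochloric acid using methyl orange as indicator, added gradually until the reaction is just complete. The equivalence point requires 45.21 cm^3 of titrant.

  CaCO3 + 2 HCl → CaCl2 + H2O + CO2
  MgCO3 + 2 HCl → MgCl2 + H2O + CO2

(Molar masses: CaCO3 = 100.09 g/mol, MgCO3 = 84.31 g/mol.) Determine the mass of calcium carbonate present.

n(HCl) = 0.04521 × 0.1486 = 6.718 × 10^-3 mol
Let x = n(CaCO3), y = n(MgCO3).
Titrant: 2x + 2y = 6.718 × 10^-3;  mass: 100.09x + 84.31y = 0.3098
Solving, x = 1.685 × 10^-3 mol, y = 1.674 × 10^-3 mol
mass of CaCO3 = 1.685 × 10^-3 × 100.09 = 0.1687 g

0.1687 g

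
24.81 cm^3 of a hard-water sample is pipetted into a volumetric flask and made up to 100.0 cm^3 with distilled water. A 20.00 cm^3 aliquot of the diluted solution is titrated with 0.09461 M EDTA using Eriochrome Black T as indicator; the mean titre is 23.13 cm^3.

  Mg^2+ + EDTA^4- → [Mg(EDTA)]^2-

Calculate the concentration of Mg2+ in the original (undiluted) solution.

n(EDTA) = 0.02313 × 0.09461 = 2.188 × 10^-3 mol
n(Mg2+) in the aliquot = 2.188 × 10^-3 mol (1:1 ratio)
[Mg2+]_dilute = 2.188 × 10^-3 / 0.02000 = 0.1094 mol/L
Dilution factor = 100.0 / 24.81 = 4.031
[Mg2+]_stock = 0.1094 × 4.031 = 0.4410 mol/L

0.4410 M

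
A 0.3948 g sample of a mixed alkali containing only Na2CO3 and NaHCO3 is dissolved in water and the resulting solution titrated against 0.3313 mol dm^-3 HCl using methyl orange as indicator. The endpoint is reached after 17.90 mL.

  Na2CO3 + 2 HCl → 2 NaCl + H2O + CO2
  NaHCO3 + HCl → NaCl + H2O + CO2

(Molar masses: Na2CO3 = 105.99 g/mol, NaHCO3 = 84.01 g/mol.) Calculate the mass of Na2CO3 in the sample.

0.1767 g

n(HCl) = 0.01790 × 0.3313 = 5.930 × 10^-3 mol
Let x = n(Na2CO3), y = n(NaHCO3).
Titrant: 2x + 1y = 5.930 × 10^-3;  mass: 105.99x + 84.01y = 0.3948
Solving, x = 1.667 × 10^-3 mol, y = 2.596 × 10^-3 mol
mass of Na2CO3 = 1.667 × 10^-3 × 105.99 = 0.1767 g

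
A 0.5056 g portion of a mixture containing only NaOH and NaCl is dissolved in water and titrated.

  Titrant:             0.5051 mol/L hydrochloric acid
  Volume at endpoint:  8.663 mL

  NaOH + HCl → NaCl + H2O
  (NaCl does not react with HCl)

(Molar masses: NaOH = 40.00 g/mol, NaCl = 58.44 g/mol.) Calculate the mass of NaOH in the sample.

n(HCl) = 0.008663 × 0.5051 = 4.376 × 10^-3 mol
Let x = n(NaOH), y = n(NaCl).
Titrant: 1x = 4.376 × 10^-3;  mass: 40.00x + 58.44y = 0.5056
Solving, x = 4.376 × 10^-3 mol, y = 5.657 × 10^-3 mol
mass of NaOH = 4.376 × 10^-3 × 40.00 = 0.1750 g

0.1750 g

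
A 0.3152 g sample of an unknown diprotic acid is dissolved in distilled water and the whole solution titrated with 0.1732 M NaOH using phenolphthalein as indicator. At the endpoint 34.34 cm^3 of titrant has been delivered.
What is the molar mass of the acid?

n(NaOH) = 0.03434 L × 0.1732 mol/L = 5.948 × 10^-3 mol
From the 1:2 ratio, n(H2A) = 1/2 × 5.948 × 10^-3 = 2.974 × 10^-3 mol
M = m / n = 0.3152 g / 2.974 × 10^-3 mol = 106.0 g/mol

106.0 g/mol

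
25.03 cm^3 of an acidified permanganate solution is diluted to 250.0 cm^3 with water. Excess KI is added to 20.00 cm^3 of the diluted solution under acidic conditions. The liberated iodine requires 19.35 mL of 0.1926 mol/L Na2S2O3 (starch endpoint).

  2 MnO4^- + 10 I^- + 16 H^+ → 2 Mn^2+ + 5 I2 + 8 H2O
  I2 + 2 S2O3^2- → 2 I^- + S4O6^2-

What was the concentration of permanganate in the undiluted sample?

0.3722 mol/L

n(S2O3^2-) = 0.01935 × 0.1926 = 3.727 × 10^-3 mol
n(I2) = n(S2O3^2-)/2 = 1.863 × 10^-3 mol
From the 2:5 ratio, n(MnO4^-) in the aliquot = 2/5 × 1.863 × 10^-3 = 7.454 × 10^-4 mol
[MnO4^-]_dilute = 7.454 × 10^-4 / 0.02000 = 0.03727 mol/L
[MnO4^-]_original = 0.03727 × 250.0/25.03 = 0.3722 mol/L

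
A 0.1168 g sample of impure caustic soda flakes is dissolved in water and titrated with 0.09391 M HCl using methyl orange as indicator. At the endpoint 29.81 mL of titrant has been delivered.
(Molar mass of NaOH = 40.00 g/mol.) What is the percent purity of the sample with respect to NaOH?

NaOH + HCl → NaCl + H2O
n(HCl) = 0.02981 L × 0.09391 mol/L = 2.799 × 10^-3 mol
n(NaOH) = 2.799 × 10^-3 mol (1:1 ratio)
mass of NaOH = 2.799 × 10^-3 × 40.00 g/mol = 0.1120 g
% NaOH = 0.1120 / 0.1168 × 100 = 95.87 %

95.87 %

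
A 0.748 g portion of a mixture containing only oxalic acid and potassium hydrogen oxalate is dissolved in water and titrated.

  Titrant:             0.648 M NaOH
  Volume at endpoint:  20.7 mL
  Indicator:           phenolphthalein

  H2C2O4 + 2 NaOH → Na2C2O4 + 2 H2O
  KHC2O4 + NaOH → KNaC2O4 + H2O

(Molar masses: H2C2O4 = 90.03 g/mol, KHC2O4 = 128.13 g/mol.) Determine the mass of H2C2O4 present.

n(NaOH) = 0.0207 × 0.648 = 0.0134 mol
Let x = n(H2C2O4), y = n(KHC2O4).
Titrant: 2x + 1y = 0.0134;  mass: 90.03x + 128.13y = 0.748
Solving, x = 5.84 × 10^-3 mol, y = 1.73 × 10^-3 mol
mass of H2C2O4 = 5.84 × 10^-3 × 90.03 = 0.526 g

0.526 g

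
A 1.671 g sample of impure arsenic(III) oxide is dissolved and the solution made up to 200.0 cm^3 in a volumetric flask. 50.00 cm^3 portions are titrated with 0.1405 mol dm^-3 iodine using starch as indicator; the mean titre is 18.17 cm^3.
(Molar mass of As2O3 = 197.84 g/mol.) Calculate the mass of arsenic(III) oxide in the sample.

1.010 g

As2O3 + 2 I2 + 2 H2O → As2O5 + 4 HI
n(I2) per titration = 0.01817 × 0.1405 = 2.553 × 10^-3 mol
From the 1:2 ratio, n(As2O3) in each aliquot = 1/2 × 2.553 × 10^-3 = 1.276 × 10^-3 mol
n(As2O3) in the whole flask = 1.276 × 10^-3 × 200.0/50.00 = 5.106 × 10^-3 mol
mass of As2O3 = 5.106 × 10^-3 × 197.84 = 1.010 g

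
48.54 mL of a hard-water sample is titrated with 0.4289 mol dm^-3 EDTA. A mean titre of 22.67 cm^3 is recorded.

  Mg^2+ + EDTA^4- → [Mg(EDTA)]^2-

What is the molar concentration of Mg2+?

0.2003 mol/L

n(EDTA) = 0.02267 L × 0.4289 mol/L = 9.723 × 10^-3 mol
n(Mg2+) = 9.723 × 10^-3 mol (1:1 mole ratio)
[Mg2+] = 9.723 × 10^-3 mol / 0.04854 L = 0.2003 mol/L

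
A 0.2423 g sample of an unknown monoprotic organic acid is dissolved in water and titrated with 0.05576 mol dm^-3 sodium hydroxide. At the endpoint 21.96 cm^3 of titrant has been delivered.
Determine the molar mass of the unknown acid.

197.9 g/mol

n(NaOH) = 0.02196 L × 0.05576 mol/L = 1.224 × 10^-3 mol
n(HA) = 1.224 × 10^-3 mol (1:1 ratio)
M = m / n = 0.2423 g / 1.224 × 10^-3 mol = 197.9 g/mol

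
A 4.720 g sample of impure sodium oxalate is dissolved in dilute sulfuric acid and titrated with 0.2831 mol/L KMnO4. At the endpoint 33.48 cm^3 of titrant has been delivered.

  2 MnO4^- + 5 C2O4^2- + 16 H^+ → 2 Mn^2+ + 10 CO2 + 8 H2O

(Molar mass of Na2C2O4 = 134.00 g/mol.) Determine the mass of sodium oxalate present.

n(KMnO4) = 0.03348 L × 0.2831 mol/L = 9.478 × 10^-3 mol
From the 5:2 ratio, n(Na2C2O4) = 5/2 × 9.478 × 10^-3 = 0.02370 mol
mass of Na2C2O4 = 0.02370 × 134.00 g/mol = 3.175 g

3.175 g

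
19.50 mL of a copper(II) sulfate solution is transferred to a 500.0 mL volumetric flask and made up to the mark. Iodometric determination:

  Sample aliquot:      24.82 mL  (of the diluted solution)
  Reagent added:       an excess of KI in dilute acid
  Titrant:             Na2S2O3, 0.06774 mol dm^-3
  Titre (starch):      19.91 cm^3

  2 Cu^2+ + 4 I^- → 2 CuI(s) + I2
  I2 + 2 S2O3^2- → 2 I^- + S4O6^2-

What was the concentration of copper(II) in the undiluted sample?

n(S2O3^2-) = 0.01991 × 0.06774 = 1.349 × 10^-3 mol
n(I2) = n(S2O3^2-)/2 = 6.744 × 10^-4 mol
From the 2:1 ratio, n(Cu2+) in the aliquot = 2/1 × 6.744 × 10^-4 = 1.349 × 10^-3 mol
[Cu2+]_dilute = 1.349 × 10^-3 / 0.02482 = 0.05434 mol/L
[Cu2+]_original = 0.05434 × 500.0/19.50 = 1.393 mol/L

1.393 mol/L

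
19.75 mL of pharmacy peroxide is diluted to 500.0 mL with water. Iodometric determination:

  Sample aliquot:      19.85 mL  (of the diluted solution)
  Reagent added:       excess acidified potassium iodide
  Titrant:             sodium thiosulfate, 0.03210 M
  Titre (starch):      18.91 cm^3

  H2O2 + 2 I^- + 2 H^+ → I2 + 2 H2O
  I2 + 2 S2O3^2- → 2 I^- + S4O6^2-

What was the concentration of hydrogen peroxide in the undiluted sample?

0.3871 M

n(S2O3^2-) = 0.01891 × 0.03210 = 6.070 × 10^-4 mol
n(I2) = n(S2O3^2-)/2 = 3.035 × 10^-4 mol
n(H2O2) in the aliquot = 3.035 × 10^-4 mol (1:1 ratio)
[H2O2]_dilute = 3.035 × 10^-4 / 0.01985 = 0.01529 mol/L
[H2O2]_original = 0.01529 × 500.0/19.75 = 0.3871 mol/L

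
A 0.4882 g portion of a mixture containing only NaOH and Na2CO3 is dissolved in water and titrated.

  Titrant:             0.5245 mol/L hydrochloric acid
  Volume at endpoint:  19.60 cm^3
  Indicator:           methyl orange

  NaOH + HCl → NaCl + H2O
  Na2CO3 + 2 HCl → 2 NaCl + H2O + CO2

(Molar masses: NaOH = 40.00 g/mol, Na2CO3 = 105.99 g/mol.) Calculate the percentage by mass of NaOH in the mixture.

35.69 %

n(HCl) = 0.01960 × 0.5245 = 0.01028 mol
Let x = n(NaOH), y = n(Na2CO3).
Titrant: 1x + 2y = 0.01028;  mass: 40.00x + 105.99y = 0.4882
Solving, x = 4.355 × 10^-3 mol, y = 2.962 × 10^-3 mol
mass of NaOH = 4.355 × 10^-3 × 40.00 = 0.1742 g
% NaOH = 0.1742 / 0.4882 × 100 = 35.69 %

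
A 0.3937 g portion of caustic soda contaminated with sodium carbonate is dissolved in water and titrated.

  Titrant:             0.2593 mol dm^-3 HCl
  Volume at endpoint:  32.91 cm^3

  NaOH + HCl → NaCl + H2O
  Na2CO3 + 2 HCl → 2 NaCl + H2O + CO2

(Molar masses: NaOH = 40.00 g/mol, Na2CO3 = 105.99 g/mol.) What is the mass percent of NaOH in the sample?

45.77 %

n(HCl) = 0.03291 × 0.2593 = 8.534 × 10^-3 mol
Let x = n(NaOH), y = n(Na2CO3).
Titrant: 1x + 2y = 8.534 × 10^-3;  mass: 40.00x + 105.99y = 0.3937
Solving, x = 4.505 × 10^-3 mol, y = 2.015 × 10^-3 mol
mass of NaOH = 4.505 × 10^-3 × 40.00 = 0.1802 g
% NaOH = 0.1802 / 0.3937 × 100 = 45.77 %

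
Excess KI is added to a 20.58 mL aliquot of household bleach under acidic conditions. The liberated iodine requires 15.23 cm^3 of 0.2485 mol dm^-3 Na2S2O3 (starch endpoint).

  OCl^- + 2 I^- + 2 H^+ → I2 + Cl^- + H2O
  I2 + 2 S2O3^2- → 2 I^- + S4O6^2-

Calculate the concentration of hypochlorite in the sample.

0.09195 mol/L

n(S2O3^2-) = 0.01523 × 0.2485 = 3.785 × 10^-3 mol
n(I2) = n(S2O3^2-)/2 = 1.892 × 10^-3 mol
n(OCl^-) in the aliquot = 1.892 × 10^-3 mol (1:1 ratio)
[OCl^-] = 1.892 × 10^-3 / 0.02058 = 0.09195 mol/L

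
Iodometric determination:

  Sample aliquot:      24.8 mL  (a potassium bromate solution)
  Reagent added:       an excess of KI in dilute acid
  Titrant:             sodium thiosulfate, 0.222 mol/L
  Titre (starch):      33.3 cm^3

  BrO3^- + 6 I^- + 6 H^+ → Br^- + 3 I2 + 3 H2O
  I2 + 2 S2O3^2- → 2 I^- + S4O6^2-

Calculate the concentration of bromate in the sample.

0.0497 mol/L

n(S2O3^2-) = 0.0333 × 0.222 = 7.39 × 10^-3 mol
n(I2) = n(S2O3^2-)/2 = 3.70 × 10^-3 mol
From the 1:3 ratio, n(BrO3^-) in the aliquot = 1/3 × 3.70 × 10^-3 = 1.23 × 10^-3 mol
[BrO3^-] = 1.23 × 10^-3 / 0.0248 = 0.0497 mol/L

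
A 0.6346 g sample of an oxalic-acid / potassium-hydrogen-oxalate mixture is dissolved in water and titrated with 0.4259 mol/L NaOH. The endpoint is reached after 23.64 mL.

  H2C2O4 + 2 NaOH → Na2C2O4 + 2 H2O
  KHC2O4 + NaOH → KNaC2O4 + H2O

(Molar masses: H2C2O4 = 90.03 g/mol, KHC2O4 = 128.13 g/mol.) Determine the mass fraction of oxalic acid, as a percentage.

n(NaOH) = 0.02364 × 0.4259 = 0.01007 mol
Let x = n(H2C2O4), y = n(KHC2O4).
Titrant: 2x + 1y = 0.01007;  mass: 90.03x + 128.13y = 0.6346
Solving, x = 3.943 × 10^-3 mol, y = 2.182 × 10^-3 mol
mass of H2C2O4 = 3.943 × 10^-3 × 90.03 = 0.3550 g
% H2C2O4 = 0.3550 / 0.6346 × 100 = 55.94 %

55.94 %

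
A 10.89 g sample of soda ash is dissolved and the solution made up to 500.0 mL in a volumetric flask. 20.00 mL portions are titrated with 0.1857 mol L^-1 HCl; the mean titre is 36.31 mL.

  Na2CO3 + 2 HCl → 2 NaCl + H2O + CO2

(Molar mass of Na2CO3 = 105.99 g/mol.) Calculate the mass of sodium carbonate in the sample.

n(HCl) per titration = 0.03631 × 0.1857 = 6.743 × 10^-3 mol
From the 1:2 ratio, n(Na2CO3) in each aliquot = 1/2 × 6.743 × 10^-3 = 3.371 × 10^-3 mol
n(Na2CO3) in the whole flask = 3.371 × 10^-3 × 500.0/20.00 = 0.08428 mol
mass of Na2CO3 = 0.08428 × 105.99 = 8.933 g

8.933 g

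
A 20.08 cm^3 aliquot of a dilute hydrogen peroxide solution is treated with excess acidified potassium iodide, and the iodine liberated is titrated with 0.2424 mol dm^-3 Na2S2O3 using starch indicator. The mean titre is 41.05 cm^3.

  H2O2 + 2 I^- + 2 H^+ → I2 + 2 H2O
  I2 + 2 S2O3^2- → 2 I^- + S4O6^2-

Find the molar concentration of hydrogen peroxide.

n(S2O3^2-) = 0.04105 × 0.2424 = 9.951 × 10^-3 mol
n(I2) = n(S2O3^2-)/2 = 4.975 × 10^-3 mol
n(H2O2) in the aliquot = 4.975 × 10^-3 mol (1:1 ratio)
[H2O2] = 4.975 × 10^-3 / 0.02008 = 0.2478 mol/L

0.2478 mol/L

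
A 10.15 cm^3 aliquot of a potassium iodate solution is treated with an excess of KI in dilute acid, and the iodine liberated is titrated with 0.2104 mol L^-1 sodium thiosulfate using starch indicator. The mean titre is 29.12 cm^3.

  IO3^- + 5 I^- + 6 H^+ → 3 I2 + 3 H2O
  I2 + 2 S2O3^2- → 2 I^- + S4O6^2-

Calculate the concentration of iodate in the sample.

0.1006 mol/L

n(S2O3^2-) = 0.02912 × 0.2104 = 6.127 × 10^-3 mol
n(I2) = n(S2O3^2-)/2 = 3.063 × 10^-3 mol
From the 1:3 ratio, n(IO3^-) in the aliquot = 1/3 × 3.063 × 10^-3 = 1.021 × 10^-3 mol
[IO3^-] = 1.021 × 10^-3 / 0.01015 = 0.1006 mol/L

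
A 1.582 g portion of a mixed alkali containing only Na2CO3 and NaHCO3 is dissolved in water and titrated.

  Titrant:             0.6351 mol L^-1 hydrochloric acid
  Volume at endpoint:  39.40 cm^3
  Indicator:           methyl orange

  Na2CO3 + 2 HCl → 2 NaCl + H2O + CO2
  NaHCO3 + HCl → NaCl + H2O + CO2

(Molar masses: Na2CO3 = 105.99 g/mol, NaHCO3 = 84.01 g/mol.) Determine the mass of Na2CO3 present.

0.8888 g

n(HCl) = 0.03940 × 0.6351 = 0.02502 mol
Let x = n(Na2CO3), y = n(NaHCO3).
Titrant: 2x + 1y = 0.02502;  mass: 105.99x + 84.01y = 1.582
Solving, x = 8.386 × 10^-3 mol, y = 8.251 × 10^-3 mol
mass of Na2CO3 = 8.386 × 10^-3 × 105.99 = 0.8888 g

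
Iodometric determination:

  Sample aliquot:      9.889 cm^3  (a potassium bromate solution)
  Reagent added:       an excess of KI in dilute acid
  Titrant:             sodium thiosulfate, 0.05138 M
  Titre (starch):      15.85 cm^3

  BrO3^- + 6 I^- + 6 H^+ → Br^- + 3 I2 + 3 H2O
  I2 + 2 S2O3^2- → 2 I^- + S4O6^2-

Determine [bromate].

n(S2O3^2-) = 0.01585 × 0.05138 = 8.144 × 10^-4 mol
n(I2) = n(S2O3^2-)/2 = 4.072 × 10^-4 mol
From the 1:3 ratio, n(BrO3^-) in the aliquot = 1/3 × 4.072 × 10^-4 = 1.357 × 10^-4 mol
[BrO3^-] = 1.357 × 10^-4 / 0.009889 = 0.01373 mol/L

0.01373 M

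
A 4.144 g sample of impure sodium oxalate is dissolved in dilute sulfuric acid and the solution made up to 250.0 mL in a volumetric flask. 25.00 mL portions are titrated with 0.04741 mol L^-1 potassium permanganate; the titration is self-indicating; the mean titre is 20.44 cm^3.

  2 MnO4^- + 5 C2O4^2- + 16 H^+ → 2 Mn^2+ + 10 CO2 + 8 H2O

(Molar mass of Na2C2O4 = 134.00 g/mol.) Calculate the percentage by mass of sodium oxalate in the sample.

n(KMnO4) per titration = 0.02044 × 0.04741 = 9.691 × 10^-4 mol
From the 5:2 ratio, n(Na2C2O4) in each aliquot = 5/2 × 9.691 × 10^-4 = 2.423 × 10^-3 mol
n(Na2C2O4) in the whole flask = 2.423 × 10^-3 × 250.0/25.00 = 0.02423 mol
mass of Na2C2O4 = 0.02423 × 134.00 = 3.246 g
% Na2C2O4 = 3.246 / 4.144 × 100 = 78.34 %

78.34 %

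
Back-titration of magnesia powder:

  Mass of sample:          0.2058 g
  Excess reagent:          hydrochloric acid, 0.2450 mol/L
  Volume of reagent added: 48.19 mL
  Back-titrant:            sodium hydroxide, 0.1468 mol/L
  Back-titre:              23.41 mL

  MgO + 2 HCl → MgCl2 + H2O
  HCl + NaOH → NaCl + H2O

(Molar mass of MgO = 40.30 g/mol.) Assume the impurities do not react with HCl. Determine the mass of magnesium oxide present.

n(HCl) added = 0.04819 × 0.2450 = 0.01181 mol
n(NaOH) used in back-titration = 0.02341 × 0.1468 = 3.437 × 10^-3 mol
n(HCl) left over = 3.437 × 10^-3 mol (1:1 ratio)
n(HCl) consumed by analyte = 0.01181 − 3.437 × 10^-3 = 8.370 × 10^-3 mol
From the 1:2 ratio, n(MgO) = 1/2 × 8.370 × 10^-3 = 4.185 × 10^-3 mol
mass of MgO = 4.185 × 10^-3 × 40.30 = 0.1687 g

0.1687 g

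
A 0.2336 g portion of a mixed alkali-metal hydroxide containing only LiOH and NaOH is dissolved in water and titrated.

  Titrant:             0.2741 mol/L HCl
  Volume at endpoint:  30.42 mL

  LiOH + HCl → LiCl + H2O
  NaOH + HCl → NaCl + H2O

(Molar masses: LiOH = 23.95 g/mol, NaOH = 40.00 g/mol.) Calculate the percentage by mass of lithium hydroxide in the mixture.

n(HCl) = 0.03042 × 0.2741 = 8.338 × 10^-3 mol
Let x = n(LiOH), y = n(NaOH).
Titrant: 1x + 1y = 8.338 × 10^-3;  mass: 23.95x + 40.00y = 0.2336
Solving, x = 6.226 × 10^-3 mol, y = 2.112 × 10^-3 mol
mass of LiOH = 6.226 × 10^-3 × 23.95 = 0.1491 g
% LiOH = 0.1491 / 0.2336 × 100 = 63.83 %

63.83 %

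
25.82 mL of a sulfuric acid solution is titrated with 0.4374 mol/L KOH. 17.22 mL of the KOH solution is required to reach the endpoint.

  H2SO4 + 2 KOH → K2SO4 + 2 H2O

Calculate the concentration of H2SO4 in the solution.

0.1459 mol/L

n(KOH) = 0.01722 L × 0.4374 mol/L = 7.532 × 10^-3 mol
From the 1:2 mole ratio, n(H2SO4) = 1/2 × 7.532 × 10^-3 = 3.766 × 10^-3 mol
[H2SO4] = 3.766 × 10^-3 mol / 0.02582 L = 0.1459 mol/L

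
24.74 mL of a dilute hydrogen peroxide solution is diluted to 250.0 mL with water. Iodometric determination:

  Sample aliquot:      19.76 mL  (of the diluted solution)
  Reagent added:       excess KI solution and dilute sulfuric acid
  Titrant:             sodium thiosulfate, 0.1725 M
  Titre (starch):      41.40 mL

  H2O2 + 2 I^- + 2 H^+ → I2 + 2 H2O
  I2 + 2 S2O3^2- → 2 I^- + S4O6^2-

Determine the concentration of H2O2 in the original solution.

1.826 M

n(S2O3^2-) = 0.04140 × 0.1725 = 7.141 × 10^-3 mol
n(I2) = n(S2O3^2-)/2 = 3.571 × 10^-3 mol
n(H2O2) in the aliquot = 3.571 × 10^-3 mol (1:1 ratio)
[H2O2]_dilute = 3.571 × 10^-3 / 0.01976 = 0.1807 mol/L
[H2O2]_original = 0.1807 × 250.0/24.74 = 1.826 mol/L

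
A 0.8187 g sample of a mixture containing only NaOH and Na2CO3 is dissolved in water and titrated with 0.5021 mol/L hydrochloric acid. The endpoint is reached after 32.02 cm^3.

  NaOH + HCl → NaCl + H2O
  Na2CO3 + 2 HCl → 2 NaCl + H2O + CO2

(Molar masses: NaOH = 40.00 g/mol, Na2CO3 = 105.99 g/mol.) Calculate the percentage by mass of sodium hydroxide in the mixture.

12.53 %

n(HCl) = 0.03202 × 0.5021 = 0.01608 mol
Let x = n(NaOH), y = n(Na2CO3).
Titrant: 1x + 2y = 0.01608;  mass: 40.00x + 105.99y = 0.8187
Solving, x = 2.564 × 10^-3 mol, y = 6.757 × 10^-3 mol
mass of NaOH = 2.564 × 10^-3 × 40.00 = 0.1025 g
% NaOH = 0.1025 / 0.8187 × 100 = 12.53 %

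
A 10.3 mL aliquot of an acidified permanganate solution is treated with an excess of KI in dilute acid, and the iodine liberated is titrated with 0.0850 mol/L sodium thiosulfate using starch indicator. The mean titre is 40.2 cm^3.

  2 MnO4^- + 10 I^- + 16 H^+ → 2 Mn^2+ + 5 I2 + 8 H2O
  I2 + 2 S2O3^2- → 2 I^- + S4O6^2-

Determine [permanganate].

n(S2O3^2-) = 0.0402 × 0.0850 = 3.42 × 10^-3 mol
n(I2) = n(S2O3^2-)/2 = 1.71 × 10^-3 mol
From the 2:5 ratio, n(MnO4^-) in the aliquot = 2/5 × 1.71 × 10^-3 = 6.83 × 10^-4 mol
[MnO4^-] = 6.83 × 10^-4 / 0.0103 = 0.0663 mol/L

0.0663 mol/L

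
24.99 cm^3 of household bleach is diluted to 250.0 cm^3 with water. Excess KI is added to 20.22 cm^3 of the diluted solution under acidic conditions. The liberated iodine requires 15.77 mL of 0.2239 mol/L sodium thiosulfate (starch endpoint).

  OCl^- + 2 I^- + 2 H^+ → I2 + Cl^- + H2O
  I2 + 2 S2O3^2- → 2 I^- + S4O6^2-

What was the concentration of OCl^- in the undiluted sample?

n(S2O3^2-) = 0.01577 × 0.2239 = 3.531 × 10^-3 mol
n(I2) = n(S2O3^2-)/2 = 1.765 × 10^-3 mol
n(OCl^-) in the aliquot = 1.765 × 10^-3 mol (1:1 ratio)
[OCl^-]_dilute = 1.765 × 10^-3 / 0.02022 = 0.08731 mol/L
[OCl^-]_original = 0.08731 × 250.0/24.99 = 0.8735 mol/L

0.8735 mol/L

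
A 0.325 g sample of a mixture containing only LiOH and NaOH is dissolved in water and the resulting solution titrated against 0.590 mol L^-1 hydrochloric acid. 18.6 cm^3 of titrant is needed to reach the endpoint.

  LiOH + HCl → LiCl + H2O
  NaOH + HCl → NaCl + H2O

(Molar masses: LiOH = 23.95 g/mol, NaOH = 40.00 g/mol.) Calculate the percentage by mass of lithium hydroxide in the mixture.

52.3 %

n(HCl) = 0.0186 × 0.590 = 0.0110 mol
Let x = n(LiOH), y = n(NaOH).
Titrant: 1x + 1y = 0.0110;  mass: 23.95x + 40.00y = 0.325
Solving, x = 7.10 × 10^-3 mol, y = 3.87 × 10^-3 mol
mass of LiOH = 7.10 × 10^-3 × 23.95 = 0.170 g
% LiOH = 0.170 / 0.325 × 100 = 52.3 %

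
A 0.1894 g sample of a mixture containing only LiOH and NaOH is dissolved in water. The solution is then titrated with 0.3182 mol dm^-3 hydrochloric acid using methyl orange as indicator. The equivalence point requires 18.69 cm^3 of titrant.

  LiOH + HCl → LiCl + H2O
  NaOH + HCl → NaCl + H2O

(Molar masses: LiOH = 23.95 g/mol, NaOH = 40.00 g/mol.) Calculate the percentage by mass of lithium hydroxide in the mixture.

38.20 %

n(HCl) = 0.01869 × 0.3182 = 5.947 × 10^-3 mol
Let x = n(LiOH), y = n(NaOH).
Titrant: 1x + 1y = 5.947 × 10^-3;  mass: 23.95x + 40.00y = 0.1894
Solving, x = 3.021 × 10^-3 mol, y = 2.926 × 10^-3 mol
mass of LiOH = 3.021 × 10^-3 × 23.95 = 0.07235 g
% LiOH = 0.07235 / 0.1894 × 100 = 38.20 %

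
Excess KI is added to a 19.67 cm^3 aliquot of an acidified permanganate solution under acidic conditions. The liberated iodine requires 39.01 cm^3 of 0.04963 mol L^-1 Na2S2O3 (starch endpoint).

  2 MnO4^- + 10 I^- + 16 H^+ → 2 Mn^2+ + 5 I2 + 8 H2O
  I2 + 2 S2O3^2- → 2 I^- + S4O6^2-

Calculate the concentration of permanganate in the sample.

0.01969 mol/L

n(S2O3^2-) = 0.03901 × 0.04963 = 1.936 × 10^-3 mol
n(I2) = n(S2O3^2-)/2 = 9.680 × 10^-4 mol
From the 2:5 ratio, n(MnO4^-) in the aliquot = 2/5 × 9.680 × 10^-4 = 3.872 × 10^-4 mol
[MnO4^-] = 3.872 × 10^-4 / 0.01967 = 0.01969 mol/L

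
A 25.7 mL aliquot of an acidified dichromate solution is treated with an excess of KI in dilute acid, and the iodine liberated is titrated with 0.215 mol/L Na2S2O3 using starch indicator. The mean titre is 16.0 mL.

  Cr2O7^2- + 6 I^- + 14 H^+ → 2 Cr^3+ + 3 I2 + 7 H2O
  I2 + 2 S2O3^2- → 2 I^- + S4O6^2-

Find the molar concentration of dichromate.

0.0223 mol/L

n(S2O3^2-) = 0.0160 × 0.215 = 3.44 × 10^-3 mol
n(I2) = n(S2O3^2-)/2 = 1.72 × 10^-3 mol
From the 1:3 ratio, n(Cr2O7^2-) in the aliquot = 1/3 × 1.72 × 10^-3 = 5.73 × 10^-4 mol
[Cr2O7^2-] = 5.73 × 10^-4 / 0.0257 = 0.0223 mol/L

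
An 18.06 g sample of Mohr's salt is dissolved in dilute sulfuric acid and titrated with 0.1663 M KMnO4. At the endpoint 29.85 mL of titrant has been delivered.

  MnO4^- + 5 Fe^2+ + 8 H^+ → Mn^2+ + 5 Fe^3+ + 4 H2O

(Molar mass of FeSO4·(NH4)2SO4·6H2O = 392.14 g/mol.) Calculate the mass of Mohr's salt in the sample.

n(KMnO4) = 0.02985 L × 0.1663 mol/L = 4.964 × 10^-3 mol
From the 5:1 ratio, n(FeSO4·(NH4)2SO4·6H2O) = 5/1 × 4.964 × 10^-3 = 0.02482 mol
mass of FeSO4·(NH4)2SO4·6H2O = 0.02482 × 392.14 g/mol = 9.733 g

9.733 g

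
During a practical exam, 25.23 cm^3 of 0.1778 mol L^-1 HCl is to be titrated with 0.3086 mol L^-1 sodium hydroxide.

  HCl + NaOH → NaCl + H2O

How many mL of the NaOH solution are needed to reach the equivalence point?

n(HCl) = 0.02523 L × 0.1778 mol/L = 4.486 × 10^-3 mol
n(NaOH) = 4.486 × 10^-3 mol (1:1 stoichiometry)
V(NaOH) = 4.486 × 10^-3 mol / 0.3086 mol/L = 0.01454 L = 14.54 mL

14.54 mL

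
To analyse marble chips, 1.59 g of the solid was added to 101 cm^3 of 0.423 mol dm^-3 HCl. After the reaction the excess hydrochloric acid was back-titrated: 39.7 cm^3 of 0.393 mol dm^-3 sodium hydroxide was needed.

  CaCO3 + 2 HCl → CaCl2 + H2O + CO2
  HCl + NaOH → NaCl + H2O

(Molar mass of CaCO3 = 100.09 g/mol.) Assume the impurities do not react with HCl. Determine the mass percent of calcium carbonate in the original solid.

85.4 %

n(HCl) added = 0.101 × 0.423 = 0.0427 mol
n(NaOH) used in back-titration = 0.0397 × 0.393 = 0.0156 mol
n(HCl) left over = 0.0156 mol (1:1 ratio)
n(HCl) consumed by analyte = 0.0427 − 0.0156 = 0.0271 mol
From the 1:2 ratio, n(CaCO3) = 1/2 × 0.0271 = 0.0136 mol
mass of CaCO3 = 0.0136 × 100.09 = 1.36 g
% CaCO3 = 1.36 / 1.59 × 100 = 85.4 %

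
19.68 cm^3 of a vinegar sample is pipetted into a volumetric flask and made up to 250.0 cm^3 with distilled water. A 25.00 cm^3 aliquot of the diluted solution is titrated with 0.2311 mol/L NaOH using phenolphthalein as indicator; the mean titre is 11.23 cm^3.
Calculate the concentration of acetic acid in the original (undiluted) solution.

1.319 mol/L

CH3COOH + NaOH → CH3COONa + H2O
n(NaOH) = 0.01123 × 0.2311 = 2.595 × 10^-3 mol
n(CH3COOH) in the aliquot = 2.595 × 10^-3 mol (1:1 ratio)
[CH3COOH]_dilute = 2.595 × 10^-3 / 0.02500 = 0.1038 mol/L
Dilution factor = 250.0 / 19.68 = 12.70
[CH3COOH]_stock = 0.1038 × 12.70 = 1.319 mol/L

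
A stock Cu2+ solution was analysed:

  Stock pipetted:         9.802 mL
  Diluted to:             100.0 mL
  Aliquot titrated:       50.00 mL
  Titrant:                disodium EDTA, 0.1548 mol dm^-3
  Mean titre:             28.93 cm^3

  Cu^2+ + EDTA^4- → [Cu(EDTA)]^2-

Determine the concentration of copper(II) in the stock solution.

0.9138 mol/L

n(EDTA) = 0.02893 × 0.1548 = 4.478 × 10^-3 mol
n(Cu2+) in the aliquot = 4.478 × 10^-3 mol (1:1 ratio)
[Cu2+]_dilute = 4.478 × 10^-3 / 0.05000 = 0.08957 mol/L
Dilution factor = 100.0 / 9.802 = 10.20
[Cu2+]_stock = 0.08957 × 10.20 = 0.9138 mol/L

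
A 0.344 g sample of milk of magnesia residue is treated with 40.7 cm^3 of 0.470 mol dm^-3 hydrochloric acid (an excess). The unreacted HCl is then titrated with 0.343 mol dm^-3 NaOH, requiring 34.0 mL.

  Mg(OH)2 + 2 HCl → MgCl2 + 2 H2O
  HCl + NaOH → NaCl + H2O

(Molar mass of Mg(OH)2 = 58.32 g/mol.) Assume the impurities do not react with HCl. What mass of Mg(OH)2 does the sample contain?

n(HCl) added = 0.0407 × 0.470 = 0.0191 mol
n(NaOH) used in back-titration = 0.0340 × 0.343 = 0.0117 mol
n(HCl) left over = 0.0117 mol (1:1 ratio)
n(HCl) consumed by analyte = 0.0191 − 0.0117 = 7.47 × 10^-3 mol
From the 1:2 ratio, n(Mg(OH)2) = 1/2 × 7.47 × 10^-3 = 3.73 × 10^-3 mol
mass of Mg(OH)2 = 3.73 × 10^-3 × 58.32 = 0.218 g

0.218 g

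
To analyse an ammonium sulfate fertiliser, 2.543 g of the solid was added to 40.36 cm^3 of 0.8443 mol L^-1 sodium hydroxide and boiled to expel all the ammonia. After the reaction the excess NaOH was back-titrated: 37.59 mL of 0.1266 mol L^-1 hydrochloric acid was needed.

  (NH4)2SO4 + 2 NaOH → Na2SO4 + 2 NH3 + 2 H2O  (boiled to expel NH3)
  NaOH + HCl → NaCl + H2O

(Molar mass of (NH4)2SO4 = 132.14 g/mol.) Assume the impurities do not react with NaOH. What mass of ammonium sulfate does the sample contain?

1.937 g

n(NaOH) added = 0.04036 × 0.8443 = 0.03408 mol
n(HCl) used in back-titration = 0.03759 × 0.1266 = 4.759 × 10^-3 mol
n(NaOH) left over = 4.759 × 10^-3 mol (1:1 ratio)
n(NaOH) consumed by analyte = 0.03408 − 4.759 × 10^-3 = 0.02932 mol
From the 1:2 ratio, n((NH4)2SO4) = 1/2 × 0.02932 = 0.01466 mol
mass of (NH4)2SO4 = 0.01466 × 132.14 = 1.937 g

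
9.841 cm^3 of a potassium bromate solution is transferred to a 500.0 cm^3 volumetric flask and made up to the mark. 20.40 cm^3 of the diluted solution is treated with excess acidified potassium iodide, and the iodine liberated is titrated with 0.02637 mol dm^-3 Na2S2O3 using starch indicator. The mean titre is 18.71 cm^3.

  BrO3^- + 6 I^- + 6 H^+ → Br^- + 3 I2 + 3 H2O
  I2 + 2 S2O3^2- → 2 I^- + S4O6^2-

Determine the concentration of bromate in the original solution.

0.2048 mol/L

n(S2O3^2-) = 0.01871 × 0.02637 = 4.934 × 10^-4 mol
n(I2) = n(S2O3^2-)/2 = 2.467 × 10^-4 mol
From the 1:3 ratio, n(BrO3^-) in the aliquot = 1/3 × 2.467 × 10^-4 = 8.223 × 10^-5 mol
[BrO3^-]_dilute = 8.223 × 10^-5 / 0.02040 = 0.004031 mol/L
[BrO3^-]_original = 0.004031 × 500.0/9.841 = 0.2048 mol/L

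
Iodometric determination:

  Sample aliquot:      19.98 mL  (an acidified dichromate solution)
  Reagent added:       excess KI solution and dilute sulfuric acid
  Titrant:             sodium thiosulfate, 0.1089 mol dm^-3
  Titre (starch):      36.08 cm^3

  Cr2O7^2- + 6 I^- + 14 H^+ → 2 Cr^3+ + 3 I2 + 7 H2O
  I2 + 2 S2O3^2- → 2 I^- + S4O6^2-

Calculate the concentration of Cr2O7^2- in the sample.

0.03278 mol/L

n(S2O3^2-) = 0.03608 × 0.1089 = 3.929 × 10^-3 mol
n(I2) = n(S2O3^2-)/2 = 1.965 × 10^-3 mol
From the 1:3 ratio, n(Cr2O7^2-) in the aliquot = 1/3 × 1.965 × 10^-3 = 6.549 × 10^-4 mol
[Cr2O7^2-] = 6.549 × 10^-4 / 0.01998 = 0.03278 mol/L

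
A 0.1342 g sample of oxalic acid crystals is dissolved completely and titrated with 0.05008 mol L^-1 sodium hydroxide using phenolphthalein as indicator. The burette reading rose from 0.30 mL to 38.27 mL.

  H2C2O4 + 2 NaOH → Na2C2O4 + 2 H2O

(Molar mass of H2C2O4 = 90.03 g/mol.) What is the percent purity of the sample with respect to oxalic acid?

n(NaOH) = 0.03797 L × 0.05008 mol/L = 1.902 × 10^-3 mol
From the 1:2 ratio, n(H2C2O4) = 1/2 × 1.902 × 10^-3 = 9.508 × 10^-4 mol
mass of H2C2O4 = 9.508 × 10^-4 × 90.03 g/mol = 0.08560 g
% H2C2O4 = 0.08560 / 0.1342 × 100 = 63.78 %

63.78 %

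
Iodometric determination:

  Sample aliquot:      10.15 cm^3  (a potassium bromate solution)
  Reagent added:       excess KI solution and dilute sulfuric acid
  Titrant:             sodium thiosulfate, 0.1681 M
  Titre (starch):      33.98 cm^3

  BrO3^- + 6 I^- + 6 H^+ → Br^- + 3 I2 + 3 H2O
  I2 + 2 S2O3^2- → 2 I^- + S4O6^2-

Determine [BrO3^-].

n(S2O3^2-) = 0.03398 × 0.1681 = 5.712 × 10^-3 mol
n(I2) = n(S2O3^2-)/2 = 2.856 × 10^-3 mol
From the 1:3 ratio, n(BrO3^-) in the aliquot = 1/3 × 2.856 × 10^-3 = 9.520 × 10^-4 mol
[BrO3^-] = 9.520 × 10^-4 / 0.01015 = 0.09379 mol/L

0.09379 M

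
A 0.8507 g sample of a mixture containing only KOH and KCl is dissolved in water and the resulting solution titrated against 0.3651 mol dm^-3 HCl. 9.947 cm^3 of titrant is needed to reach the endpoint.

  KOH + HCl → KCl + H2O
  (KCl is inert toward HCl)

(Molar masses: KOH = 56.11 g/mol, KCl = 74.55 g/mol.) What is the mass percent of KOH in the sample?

n(HCl) = 0.009947 × 0.3651 = 3.632 × 10^-3 mol
Let x = n(KOH), y = n(KCl).
Titrant: 1x = 3.632 × 10^-3;  mass: 56.11x + 74.55y = 0.8507
Solving, x = 3.632 × 10^-3 mol, y = 8.678 × 10^-3 mol
mass of KOH = 3.632 × 10^-3 × 56.11 = 0.2038 g
% KOH = 0.2038 / 0.8507 × 100 = 23.95 %

23.95 %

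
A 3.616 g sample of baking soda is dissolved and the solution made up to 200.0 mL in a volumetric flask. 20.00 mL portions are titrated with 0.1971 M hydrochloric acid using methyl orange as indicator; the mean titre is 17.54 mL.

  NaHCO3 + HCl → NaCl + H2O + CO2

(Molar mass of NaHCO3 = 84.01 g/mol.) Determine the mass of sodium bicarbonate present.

2.904 g

n(HCl) per titration = 0.01754 × 0.1971 = 3.457 × 10^-3 mol
n(NaHCO3) in each aliquot = 3.457 × 10^-3 mol (1:1 ratio)
n(NaHCO3) in the whole flask = 3.457 × 10^-3 × 200.0/20.00 = 0.03457 mol
mass of NaHCO3 = 0.03457 × 84.01 = 2.904 g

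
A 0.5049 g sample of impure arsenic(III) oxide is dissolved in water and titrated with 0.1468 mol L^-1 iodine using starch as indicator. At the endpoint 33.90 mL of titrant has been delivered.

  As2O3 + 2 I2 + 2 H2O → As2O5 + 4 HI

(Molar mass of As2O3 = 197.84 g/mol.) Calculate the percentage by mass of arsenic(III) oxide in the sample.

97.50 %

n(I2) = 0.03390 L × 0.1468 mol/L = 4.977 × 10^-3 mol
From the 1:2 ratio, n(As2O3) = 1/2 × 4.977 × 10^-3 = 2.488 × 10^-3 mol
mass of As2O3 = 2.488 × 10^-3 × 197.84 g/mol = 0.4923 g
% As2O3 = 0.4923 / 0.5049 × 100 = 97.50 %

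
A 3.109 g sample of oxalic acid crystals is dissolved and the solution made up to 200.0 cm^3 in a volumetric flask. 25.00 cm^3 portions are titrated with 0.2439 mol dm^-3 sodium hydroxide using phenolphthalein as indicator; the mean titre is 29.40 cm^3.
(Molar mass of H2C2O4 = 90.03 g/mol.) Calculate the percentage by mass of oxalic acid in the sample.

83.06 %

H2C2O4 + 2 NaOH → Na2C2O4 + 2 H2O
n(NaOH) per titration = 0.02940 × 0.2439 = 7.171 × 10^-3 mol
From the 1:2 ratio, n(H2C2O4) in each aliquot = 1/2 × 7.171 × 10^-3 = 3.585 × 10^-3 mol
n(H2C2O4) in the whole flask = 3.585 × 10^-3 × 200.0/25.00 = 0.02868 mol
mass of H2C2O4 = 0.02868 × 90.03 = 2.582 g
% H2C2O4 = 2.582 / 3.109 × 100 = 83.06 %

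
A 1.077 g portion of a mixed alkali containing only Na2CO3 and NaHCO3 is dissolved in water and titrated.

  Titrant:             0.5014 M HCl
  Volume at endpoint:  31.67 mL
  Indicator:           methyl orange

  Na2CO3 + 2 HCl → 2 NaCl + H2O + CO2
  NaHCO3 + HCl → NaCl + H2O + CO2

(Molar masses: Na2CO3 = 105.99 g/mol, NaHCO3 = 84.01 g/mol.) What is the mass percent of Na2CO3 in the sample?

40.78 %

n(HCl) = 0.03167 × 0.5014 = 0.01588 mol
Let x = n(Na2CO3), y = n(NaHCO3).
Titrant: 2x + 1y = 0.01588;  mass: 105.99x + 84.01y = 1.077
Solving, x = 4.144 × 10^-3 mol, y = 7.592 × 10^-3 mol
mass of Na2CO3 = 4.144 × 10^-3 × 105.99 = 0.4392 g
% Na2CO3 = 0.4392 / 1.077 × 100 = 40.78 %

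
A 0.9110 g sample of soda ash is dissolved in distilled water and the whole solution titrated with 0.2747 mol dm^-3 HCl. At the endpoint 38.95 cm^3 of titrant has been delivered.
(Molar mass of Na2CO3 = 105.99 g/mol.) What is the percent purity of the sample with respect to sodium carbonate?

62.24 %

Na2CO3 + 2 HCl → 2 NaCl + H2O + CO2
n(HCl) = 0.03895 L × 0.2747 mol/L = 0.01070 mol
From the 1:2 ratio, n(Na2CO3) = 1/2 × 0.01070 = 5.350 × 10^-3 mol
mass of Na2CO3 = 5.350 × 10^-3 × 105.99 g/mol = 0.5670 g
% Na2CO3 = 0.5670 / 0.9110 × 100 = 62.24 %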